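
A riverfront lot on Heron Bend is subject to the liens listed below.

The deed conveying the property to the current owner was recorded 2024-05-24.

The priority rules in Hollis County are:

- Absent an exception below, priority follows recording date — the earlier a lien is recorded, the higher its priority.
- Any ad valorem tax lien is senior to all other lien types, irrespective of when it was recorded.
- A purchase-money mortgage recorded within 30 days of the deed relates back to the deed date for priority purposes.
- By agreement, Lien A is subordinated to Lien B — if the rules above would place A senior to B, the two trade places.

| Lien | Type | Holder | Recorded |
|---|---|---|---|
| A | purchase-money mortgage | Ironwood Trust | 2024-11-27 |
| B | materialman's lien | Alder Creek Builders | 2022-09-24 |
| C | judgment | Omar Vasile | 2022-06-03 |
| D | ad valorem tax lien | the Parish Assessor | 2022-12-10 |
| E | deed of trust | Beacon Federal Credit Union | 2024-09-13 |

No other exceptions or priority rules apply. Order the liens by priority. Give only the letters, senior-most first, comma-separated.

D, C, B, E, A

Effective dates after the stated exceptions: A was recorded 187 days after the deed — beyond 30 days — so no relation-back applies.
D, as an ad valorem tax lien, has superpriority and ranks first.
Among the remaining liens, by effective date: C (2022-06-03), B (2022-09-24), E (2024-09-13), A (2024-11-27).
A already ranks below B; the subordination has no effect.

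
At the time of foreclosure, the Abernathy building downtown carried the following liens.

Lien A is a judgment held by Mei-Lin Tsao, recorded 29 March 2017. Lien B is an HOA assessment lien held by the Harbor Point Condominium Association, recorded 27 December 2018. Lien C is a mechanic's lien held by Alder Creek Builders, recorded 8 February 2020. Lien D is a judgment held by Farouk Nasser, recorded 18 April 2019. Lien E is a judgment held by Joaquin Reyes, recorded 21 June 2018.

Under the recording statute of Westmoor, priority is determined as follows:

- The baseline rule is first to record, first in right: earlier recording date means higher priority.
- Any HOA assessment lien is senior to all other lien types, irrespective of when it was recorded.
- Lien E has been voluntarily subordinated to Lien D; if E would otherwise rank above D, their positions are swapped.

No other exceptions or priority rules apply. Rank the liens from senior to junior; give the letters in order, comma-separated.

B, as an HOA assessment lien, has superpriority and ranks first.
Ordering the rest by effective date: A (29 March 2017), E (21 June 2018), D (18 April 2019), C (8 February 2020).
Because E would otherwise rank above D, the subordination swaps them.

B, A, D, E, C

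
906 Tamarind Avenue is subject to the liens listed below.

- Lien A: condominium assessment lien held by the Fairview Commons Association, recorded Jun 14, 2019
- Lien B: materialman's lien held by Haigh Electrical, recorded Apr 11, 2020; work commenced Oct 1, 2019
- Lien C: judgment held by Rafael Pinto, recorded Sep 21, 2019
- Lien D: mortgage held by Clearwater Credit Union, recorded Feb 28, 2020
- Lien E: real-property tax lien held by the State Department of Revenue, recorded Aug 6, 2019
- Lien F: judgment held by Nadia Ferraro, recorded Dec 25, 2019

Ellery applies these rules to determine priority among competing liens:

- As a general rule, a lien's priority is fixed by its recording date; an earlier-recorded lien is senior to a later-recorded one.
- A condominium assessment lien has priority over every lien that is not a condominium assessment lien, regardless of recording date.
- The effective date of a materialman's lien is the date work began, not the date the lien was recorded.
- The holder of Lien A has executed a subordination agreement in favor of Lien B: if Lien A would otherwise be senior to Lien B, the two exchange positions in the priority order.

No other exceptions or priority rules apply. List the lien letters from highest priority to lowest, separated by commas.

Effective dates after the stated exceptions: B is treated as recorded Oct 1, 2019, the work-commencement date.
As a condominium assessment lien, A is senior to every other lien.
Remaining liens by effective date: E (Aug 6, 2019), C (Sep 21, 2019), B (Oct 1, 2019), F (Dec 25, 2019), D (Feb 28, 2020).
The subordination applies — A was senior to B — so A and B swap.

B, E, C, A, F, D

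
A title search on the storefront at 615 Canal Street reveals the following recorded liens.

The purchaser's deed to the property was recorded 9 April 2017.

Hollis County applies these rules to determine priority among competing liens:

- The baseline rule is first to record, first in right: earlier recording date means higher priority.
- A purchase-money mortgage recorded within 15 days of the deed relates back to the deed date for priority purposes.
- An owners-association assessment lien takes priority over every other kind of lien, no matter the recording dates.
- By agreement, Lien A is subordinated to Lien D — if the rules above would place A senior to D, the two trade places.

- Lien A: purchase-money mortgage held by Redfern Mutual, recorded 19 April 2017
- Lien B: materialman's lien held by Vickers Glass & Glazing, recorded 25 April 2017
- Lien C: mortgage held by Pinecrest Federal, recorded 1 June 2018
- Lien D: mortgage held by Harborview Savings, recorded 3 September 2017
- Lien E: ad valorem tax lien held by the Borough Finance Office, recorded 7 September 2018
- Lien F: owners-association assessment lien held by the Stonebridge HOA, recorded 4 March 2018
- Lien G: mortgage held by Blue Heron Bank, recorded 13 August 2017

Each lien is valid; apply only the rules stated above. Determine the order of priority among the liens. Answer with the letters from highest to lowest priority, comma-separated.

F, D, B, G, A, C, E

First, effective dates: A relates back to the deed date 9 April 2017.
F, as an owners-association assessment lien, has superpriority and ranks first.
Ordering the rest by effective date: A (9 April 2017), B (25 April 2017), G (13 August 2017), D (3 September 2017), C (1 June 2018), E (7 September 2018).
Because A would otherwise rank above D, the subordination swaps them.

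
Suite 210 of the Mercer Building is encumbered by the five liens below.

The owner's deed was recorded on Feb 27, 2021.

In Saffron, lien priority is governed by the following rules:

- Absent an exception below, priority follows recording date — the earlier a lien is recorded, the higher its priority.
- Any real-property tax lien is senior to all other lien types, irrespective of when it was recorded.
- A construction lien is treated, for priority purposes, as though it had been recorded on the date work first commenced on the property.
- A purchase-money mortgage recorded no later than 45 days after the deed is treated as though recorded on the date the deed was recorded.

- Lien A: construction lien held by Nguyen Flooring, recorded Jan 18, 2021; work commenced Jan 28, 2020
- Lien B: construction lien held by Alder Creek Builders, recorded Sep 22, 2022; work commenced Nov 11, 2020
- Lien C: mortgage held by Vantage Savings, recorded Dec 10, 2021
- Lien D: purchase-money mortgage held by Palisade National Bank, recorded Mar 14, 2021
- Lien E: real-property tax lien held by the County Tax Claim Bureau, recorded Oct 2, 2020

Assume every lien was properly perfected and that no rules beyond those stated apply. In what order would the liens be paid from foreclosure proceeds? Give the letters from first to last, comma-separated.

E, A, B, D, C

First, effective dates: A is treated as recorded Jan 28, 2020, the work-commencement date; B relates back to Nov 11, 2020 (work commenced); D's effective date is the deed date, Feb 27, 2021.
E is a real-property tax lien and takes priority over every other lien.
Among the remaining liens, by effective date: A (Jan 28, 2020), B (Nov 11, 2020), D (Feb 27, 2021), C (Dec 10, 2021).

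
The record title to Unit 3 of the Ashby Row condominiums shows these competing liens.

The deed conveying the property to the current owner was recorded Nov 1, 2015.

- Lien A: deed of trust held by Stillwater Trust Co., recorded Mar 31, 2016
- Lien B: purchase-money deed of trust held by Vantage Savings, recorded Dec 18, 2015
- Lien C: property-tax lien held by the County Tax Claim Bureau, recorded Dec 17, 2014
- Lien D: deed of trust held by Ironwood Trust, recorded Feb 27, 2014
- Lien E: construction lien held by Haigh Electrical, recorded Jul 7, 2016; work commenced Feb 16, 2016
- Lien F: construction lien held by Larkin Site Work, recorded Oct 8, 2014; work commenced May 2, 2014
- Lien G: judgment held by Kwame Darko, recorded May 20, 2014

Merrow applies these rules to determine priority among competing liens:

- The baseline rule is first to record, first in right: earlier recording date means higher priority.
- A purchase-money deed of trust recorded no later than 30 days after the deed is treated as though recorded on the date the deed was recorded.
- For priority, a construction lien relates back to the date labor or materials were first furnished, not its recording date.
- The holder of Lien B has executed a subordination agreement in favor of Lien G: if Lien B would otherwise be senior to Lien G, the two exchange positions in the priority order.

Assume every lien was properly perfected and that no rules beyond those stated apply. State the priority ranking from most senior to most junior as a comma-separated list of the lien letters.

Adjusting effective dates: B was recorded 47 days after the deed, outside the 30-day window, so it keeps its recording date; E relates back to Feb 16, 2016 (work commenced); F's effective date is May 2, 2014, when work began.
By effective date: D (Feb 27, 2014), F (May 2, 2014), G (May 20, 2014), C (Dec 17, 2014), B (Dec 18, 2015), E (Feb 16, 2016), A (Mar 31, 2016).
Since B is not senior to G, the subordination leaves the order unchanged.

D, F, G, C, B, E, A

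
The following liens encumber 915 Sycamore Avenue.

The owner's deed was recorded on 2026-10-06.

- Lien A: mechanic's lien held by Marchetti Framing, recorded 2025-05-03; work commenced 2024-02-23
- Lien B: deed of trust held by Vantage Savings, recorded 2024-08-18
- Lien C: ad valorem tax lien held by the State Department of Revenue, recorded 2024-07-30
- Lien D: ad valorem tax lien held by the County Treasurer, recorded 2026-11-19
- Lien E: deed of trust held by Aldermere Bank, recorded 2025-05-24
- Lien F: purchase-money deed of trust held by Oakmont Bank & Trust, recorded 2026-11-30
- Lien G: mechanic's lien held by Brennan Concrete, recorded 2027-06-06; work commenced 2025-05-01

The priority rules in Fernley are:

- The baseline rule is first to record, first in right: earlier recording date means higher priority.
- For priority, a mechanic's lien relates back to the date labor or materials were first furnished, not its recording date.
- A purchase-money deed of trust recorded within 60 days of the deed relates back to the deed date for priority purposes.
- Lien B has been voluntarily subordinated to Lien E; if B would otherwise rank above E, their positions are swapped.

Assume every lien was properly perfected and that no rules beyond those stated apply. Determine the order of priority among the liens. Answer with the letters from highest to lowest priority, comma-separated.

Effective dates: A's effective date is 2024-02-23, when work began; F relates back to the deed date 2026-10-06; G is treated as recorded 2025-05-01, the work-commencement date.
Sorted by effective date: A (2024-02-23), C (2024-07-30), B (2024-08-18), G (2025-05-01), E (2025-05-24), F (2026-10-06), D (2026-11-19).
Because B would otherwise rank above E, the subordination swaps them.

A, C, E, G, B, F, D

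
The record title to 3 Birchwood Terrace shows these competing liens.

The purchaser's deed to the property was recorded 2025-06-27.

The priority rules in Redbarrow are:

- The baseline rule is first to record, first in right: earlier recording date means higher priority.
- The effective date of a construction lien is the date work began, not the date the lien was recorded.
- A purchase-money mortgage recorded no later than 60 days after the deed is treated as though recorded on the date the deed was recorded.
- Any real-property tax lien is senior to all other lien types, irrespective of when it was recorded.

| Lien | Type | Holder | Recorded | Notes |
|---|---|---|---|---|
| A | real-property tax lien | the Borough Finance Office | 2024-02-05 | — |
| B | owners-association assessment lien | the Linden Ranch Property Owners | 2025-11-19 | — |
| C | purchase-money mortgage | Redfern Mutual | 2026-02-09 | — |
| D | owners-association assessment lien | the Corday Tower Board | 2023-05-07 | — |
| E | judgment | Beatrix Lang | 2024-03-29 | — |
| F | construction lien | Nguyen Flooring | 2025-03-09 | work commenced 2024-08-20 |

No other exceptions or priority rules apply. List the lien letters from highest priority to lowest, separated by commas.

Adjusting effective dates: C was recorded 227 days after the deed, outside the 60-day window, so it keeps its recording date; F relates back to 2024-08-20 (work commenced).
A is a real-property tax lien, so it outranks all other liens regardless of date.
Among the remaining liens, by effective date: D (2023-05-07), E (2024-03-29), F (2024-08-20), B (2025-11-19), C (2026-02-09).

A, D, E, F, B, C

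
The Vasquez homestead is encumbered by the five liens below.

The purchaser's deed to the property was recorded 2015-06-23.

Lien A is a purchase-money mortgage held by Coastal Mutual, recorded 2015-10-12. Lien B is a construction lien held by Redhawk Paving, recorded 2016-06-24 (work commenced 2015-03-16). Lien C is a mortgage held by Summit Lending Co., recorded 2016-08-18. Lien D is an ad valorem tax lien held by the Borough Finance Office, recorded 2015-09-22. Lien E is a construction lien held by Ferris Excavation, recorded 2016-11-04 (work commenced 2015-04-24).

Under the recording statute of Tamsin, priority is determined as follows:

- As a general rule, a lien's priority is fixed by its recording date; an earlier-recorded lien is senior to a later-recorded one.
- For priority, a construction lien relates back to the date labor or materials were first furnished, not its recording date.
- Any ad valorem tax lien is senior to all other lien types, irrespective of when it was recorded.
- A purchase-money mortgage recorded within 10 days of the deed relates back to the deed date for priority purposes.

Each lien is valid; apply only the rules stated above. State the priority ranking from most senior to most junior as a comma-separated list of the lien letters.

Effective dates: A was recorded 111 days after the deed — beyond 10 days — so no relation-back applies; B relates back to 2015-03-16 (work commenced); E is treated as recorded 2015-04-24, the work-commencement date.
D is an ad valorem tax lien, so it outranks all other liens regardless of date.
Remaining liens by effective date: B (2015-03-16), E (2015-04-24), A (2015-10-12), C (2016-08-18).

D, B, E, A, C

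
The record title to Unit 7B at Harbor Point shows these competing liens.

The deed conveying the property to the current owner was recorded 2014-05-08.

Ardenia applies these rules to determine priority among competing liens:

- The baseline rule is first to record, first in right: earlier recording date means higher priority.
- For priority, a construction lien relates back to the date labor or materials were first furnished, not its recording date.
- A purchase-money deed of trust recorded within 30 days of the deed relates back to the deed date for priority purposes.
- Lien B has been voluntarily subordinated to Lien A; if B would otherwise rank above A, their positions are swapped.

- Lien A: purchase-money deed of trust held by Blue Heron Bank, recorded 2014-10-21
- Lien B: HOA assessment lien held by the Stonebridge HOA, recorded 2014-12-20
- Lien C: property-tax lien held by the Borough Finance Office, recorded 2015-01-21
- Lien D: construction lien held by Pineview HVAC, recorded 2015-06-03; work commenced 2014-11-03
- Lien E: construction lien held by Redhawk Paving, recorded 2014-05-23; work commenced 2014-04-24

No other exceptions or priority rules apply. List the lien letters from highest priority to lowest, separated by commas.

E, A, D, B, C

First, effective dates: A was recorded 166 days after the deed — beyond 30 days — so no relation-back applies; D is treated as recorded 2014-11-03, the work-commencement date; E relates back to 2014-04-24 (work commenced).
Sorted by effective date: E (2014-04-24), A (2014-10-21), D (2014-11-03), B (2014-12-20), C (2015-01-21).
B already ranks below A; the subordination has no effect.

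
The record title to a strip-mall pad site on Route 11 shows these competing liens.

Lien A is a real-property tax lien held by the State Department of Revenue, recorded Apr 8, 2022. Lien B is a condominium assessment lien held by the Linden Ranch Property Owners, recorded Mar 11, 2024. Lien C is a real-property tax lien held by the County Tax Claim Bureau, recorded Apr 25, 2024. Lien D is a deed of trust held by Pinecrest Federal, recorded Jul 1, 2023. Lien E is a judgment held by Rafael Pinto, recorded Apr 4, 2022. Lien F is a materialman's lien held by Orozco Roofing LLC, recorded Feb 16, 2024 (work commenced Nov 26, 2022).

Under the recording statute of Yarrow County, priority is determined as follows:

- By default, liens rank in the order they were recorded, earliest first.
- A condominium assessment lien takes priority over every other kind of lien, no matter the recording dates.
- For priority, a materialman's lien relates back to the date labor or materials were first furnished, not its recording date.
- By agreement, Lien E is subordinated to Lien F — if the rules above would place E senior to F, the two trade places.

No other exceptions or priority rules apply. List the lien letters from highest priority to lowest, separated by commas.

Effective dates: F's effective date is Nov 26, 2022, when work began.
As a condominium assessment lien, B is senior to every other lien.
The other liens, earliest effective date first: E (Apr 4, 2022), A (Apr 8, 2022), F (Nov 26, 2022), D (Jul 1, 2023), C (Apr 25, 2024).
Because E would otherwise rank above F, the subordination swaps them.

B, F, A, E, D, C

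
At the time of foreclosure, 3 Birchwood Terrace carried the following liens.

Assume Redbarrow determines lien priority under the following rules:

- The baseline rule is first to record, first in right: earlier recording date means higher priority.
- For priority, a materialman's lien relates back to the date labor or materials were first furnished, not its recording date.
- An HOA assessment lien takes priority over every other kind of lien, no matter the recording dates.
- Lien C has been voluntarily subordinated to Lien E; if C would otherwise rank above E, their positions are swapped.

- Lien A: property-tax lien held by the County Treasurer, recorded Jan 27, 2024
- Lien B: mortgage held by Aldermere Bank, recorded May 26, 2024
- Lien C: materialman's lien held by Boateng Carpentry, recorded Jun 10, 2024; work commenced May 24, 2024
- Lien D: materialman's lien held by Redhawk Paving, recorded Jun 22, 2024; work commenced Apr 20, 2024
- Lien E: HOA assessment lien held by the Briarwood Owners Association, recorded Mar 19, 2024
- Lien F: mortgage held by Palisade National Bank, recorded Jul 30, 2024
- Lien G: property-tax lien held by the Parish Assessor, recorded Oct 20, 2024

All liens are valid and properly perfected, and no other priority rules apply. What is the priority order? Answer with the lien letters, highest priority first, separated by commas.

Effective dates after the stated exceptions: C is treated as recorded May 24, 2024, the work-commencement date; D is treated as recorded Apr 20, 2024, the work-commencement date.
E is an HOA assessment lien, so it outranks all other liens regardless of date.
Among the remaining liens, by effective date: A (Jan 27, 2024), D (Apr 20, 2024), C (May 24, 2024), B (May 26, 2024), F (Jul 30, 2024), G (Oct 20, 2024).
C is already junior to E, so the subordination agreement changes nothing.

E, A, D, C, B, F, G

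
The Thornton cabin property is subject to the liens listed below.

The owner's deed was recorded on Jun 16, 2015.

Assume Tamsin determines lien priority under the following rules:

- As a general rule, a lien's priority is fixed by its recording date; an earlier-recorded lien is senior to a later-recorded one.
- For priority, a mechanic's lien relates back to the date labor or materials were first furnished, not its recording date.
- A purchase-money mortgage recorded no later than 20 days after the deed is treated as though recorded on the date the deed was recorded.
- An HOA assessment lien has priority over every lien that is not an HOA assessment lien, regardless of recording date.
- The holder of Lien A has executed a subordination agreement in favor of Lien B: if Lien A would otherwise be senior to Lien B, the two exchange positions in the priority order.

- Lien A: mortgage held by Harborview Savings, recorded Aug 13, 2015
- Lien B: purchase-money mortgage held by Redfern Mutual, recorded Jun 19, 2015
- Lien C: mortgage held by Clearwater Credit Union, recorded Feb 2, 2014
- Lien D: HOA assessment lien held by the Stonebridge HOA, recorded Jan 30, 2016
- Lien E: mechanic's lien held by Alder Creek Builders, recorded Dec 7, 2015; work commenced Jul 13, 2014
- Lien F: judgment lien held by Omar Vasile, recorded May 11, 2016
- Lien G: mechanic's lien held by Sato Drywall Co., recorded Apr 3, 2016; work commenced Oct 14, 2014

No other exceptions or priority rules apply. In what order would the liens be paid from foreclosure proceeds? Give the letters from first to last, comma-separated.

D, C, E, G, B, A, F

Effective dates: B was recorded within the 20-day window, so its effective date is the deed date Jun 16, 2015; E's effective date is Jul 13, 2014, when work began; G is treated as recorded Oct 14, 2014, the work-commencement date.
D, as an HOA assessment lien, has superpriority and ranks first.
Remaining liens by effective date: C (Feb 2, 2014), E (Jul 13, 2014), G (Oct 14, 2014), B (Jun 16, 2015), A (Aug 13, 2015), F (May 11, 2016).
A is already junior to B, so the subordination agreement changes nothing.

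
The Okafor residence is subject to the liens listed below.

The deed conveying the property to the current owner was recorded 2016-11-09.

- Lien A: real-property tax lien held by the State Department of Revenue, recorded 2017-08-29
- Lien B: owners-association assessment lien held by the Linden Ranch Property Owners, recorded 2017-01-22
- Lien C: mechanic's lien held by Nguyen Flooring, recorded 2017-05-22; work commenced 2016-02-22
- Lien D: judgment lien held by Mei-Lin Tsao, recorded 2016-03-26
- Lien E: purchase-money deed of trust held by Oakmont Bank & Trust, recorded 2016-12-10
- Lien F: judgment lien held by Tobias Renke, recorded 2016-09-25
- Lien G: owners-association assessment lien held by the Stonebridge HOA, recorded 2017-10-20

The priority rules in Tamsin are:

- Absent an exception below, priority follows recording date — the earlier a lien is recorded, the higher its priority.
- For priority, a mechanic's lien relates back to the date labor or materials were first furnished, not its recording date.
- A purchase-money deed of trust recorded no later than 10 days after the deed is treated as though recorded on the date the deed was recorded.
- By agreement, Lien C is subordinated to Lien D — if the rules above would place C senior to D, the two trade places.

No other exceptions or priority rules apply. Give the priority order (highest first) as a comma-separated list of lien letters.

D, C, F, E, B, A, G

First, effective dates: C's effective date is 2016-02-22, when work began; E was recorded 31 days after the deed, outside the 10-day window, so it keeps its recording date.
Ordering by effective date: C (2016-02-22), D (2016-03-26), F (2016-09-25), E (2016-12-10), B (2017-01-22), A (2017-08-29), G (2017-10-20).
The subordination applies — C was senior to D — so C and D swap.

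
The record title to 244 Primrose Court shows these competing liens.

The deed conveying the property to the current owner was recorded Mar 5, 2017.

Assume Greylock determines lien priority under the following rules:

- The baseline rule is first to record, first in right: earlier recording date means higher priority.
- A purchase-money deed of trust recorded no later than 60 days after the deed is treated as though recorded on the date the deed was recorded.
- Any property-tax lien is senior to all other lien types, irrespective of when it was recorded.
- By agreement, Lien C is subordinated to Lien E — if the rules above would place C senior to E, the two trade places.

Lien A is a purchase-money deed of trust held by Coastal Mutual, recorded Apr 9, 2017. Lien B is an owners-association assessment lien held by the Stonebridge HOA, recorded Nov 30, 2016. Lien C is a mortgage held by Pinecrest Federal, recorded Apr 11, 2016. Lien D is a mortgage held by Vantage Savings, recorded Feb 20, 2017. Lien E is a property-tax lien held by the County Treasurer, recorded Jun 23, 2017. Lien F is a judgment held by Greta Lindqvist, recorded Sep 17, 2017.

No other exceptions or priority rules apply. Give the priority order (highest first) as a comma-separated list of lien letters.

Adjusting effective dates: A relates back to the deed date Mar 5, 2017.
E, as a property-tax lien, has superpriority and ranks first.
Remaining liens by effective date: C (Apr 11, 2016), B (Nov 30, 2016), D (Feb 20, 2017), A (Mar 5, 2017), F (Sep 17, 2017).
C is already junior to E, so the subordination agreement changes nothing.

E, C, B, D, A, F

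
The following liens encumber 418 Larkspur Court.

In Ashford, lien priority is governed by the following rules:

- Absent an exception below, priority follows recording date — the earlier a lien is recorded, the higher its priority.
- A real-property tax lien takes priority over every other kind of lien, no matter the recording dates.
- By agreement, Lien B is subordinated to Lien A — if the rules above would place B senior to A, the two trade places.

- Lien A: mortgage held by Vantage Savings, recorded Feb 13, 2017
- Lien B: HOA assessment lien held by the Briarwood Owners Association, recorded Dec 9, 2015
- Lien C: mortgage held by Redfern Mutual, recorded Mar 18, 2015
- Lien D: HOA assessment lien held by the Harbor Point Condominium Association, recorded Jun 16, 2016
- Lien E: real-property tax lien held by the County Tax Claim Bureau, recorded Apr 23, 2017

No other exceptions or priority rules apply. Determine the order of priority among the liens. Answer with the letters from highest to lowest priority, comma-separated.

E, C, A, D, B

E is a real-property tax lien, so it outranks all other liens regardless of date.
The other liens, earliest effective date first: C (Mar 18, 2015), B (Dec 9, 2015), D (Jun 16, 2016), A (Feb 13, 2017).
Because B would otherwise rank above A, the subordination swaps them.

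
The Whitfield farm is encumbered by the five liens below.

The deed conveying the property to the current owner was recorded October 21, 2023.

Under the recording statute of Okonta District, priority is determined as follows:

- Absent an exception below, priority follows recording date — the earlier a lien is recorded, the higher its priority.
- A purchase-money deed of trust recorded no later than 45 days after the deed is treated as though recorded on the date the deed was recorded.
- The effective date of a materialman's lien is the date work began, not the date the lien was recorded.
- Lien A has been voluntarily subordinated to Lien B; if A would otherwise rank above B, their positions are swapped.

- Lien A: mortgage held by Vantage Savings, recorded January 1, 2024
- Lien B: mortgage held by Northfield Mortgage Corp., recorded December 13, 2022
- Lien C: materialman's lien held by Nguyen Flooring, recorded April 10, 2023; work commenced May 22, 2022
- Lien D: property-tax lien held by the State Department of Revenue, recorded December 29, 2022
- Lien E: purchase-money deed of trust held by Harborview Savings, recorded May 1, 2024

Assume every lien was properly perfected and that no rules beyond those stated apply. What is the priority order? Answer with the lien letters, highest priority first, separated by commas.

C, B, D, A, E

First, effective dates: C relates back to May 22, 2022 (work commenced); E was recorded 193 days after the deed — beyond 45 days — so no relation-back applies.
By effective date, earliest first: C (May 22, 2022), B (December 13, 2022), D (December 29, 2022), A (January 1, 2024), E (May 1, 2024).
Since A is not senior to B, the subordination leaves the order unchanged.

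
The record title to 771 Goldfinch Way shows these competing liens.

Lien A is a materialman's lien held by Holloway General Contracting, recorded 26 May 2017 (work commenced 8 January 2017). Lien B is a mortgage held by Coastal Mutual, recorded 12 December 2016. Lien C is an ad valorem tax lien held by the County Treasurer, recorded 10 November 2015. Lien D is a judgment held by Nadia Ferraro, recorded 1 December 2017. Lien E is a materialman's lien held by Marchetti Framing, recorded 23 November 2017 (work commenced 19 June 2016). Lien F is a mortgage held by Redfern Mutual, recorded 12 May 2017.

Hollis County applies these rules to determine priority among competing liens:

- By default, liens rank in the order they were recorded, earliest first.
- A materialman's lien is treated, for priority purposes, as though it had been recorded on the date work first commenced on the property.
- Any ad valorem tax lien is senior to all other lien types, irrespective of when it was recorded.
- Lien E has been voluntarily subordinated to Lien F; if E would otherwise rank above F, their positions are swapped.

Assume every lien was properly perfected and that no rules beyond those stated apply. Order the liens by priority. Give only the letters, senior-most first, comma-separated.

C, F, B, A, E, D

Effective dates after the stated exceptions: A relates back to 8 January 2017 (work commenced); E relates back to 19 June 2016 (work commenced).
C, as an ad valorem tax lien, has superpriority and ranks first.
The other liens, earliest effective date first: E (19 June 2016), B (12 December 2016), A (8 January 2017), F (12 May 2017), D (1 December 2017).
The subordination applies — E was senior to F — so E and F swap.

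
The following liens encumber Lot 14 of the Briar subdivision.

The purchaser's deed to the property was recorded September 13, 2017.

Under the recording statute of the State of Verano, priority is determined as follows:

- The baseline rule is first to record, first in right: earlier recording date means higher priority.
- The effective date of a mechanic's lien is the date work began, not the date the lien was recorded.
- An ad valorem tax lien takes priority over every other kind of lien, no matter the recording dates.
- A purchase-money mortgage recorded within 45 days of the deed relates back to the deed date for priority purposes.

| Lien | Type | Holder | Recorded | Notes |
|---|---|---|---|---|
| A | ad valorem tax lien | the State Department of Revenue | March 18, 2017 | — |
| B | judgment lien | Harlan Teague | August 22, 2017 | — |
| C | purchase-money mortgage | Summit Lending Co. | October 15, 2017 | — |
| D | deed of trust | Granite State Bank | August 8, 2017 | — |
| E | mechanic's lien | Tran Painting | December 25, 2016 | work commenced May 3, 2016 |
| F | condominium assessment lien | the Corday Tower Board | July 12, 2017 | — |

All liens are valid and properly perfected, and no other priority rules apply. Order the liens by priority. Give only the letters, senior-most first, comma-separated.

Adjusting effective dates: C relates back to the deed date September 13, 2017; E's effective date is May 3, 2016, when work began.
As an ad valorem tax lien, A is senior to every other lien.
Ordering the rest by effective date: E (May 3, 2016), F (July 12, 2017), D (August 8, 2017), B (August 22, 2017), C (September 13, 2017).

A, E, F, D, B, C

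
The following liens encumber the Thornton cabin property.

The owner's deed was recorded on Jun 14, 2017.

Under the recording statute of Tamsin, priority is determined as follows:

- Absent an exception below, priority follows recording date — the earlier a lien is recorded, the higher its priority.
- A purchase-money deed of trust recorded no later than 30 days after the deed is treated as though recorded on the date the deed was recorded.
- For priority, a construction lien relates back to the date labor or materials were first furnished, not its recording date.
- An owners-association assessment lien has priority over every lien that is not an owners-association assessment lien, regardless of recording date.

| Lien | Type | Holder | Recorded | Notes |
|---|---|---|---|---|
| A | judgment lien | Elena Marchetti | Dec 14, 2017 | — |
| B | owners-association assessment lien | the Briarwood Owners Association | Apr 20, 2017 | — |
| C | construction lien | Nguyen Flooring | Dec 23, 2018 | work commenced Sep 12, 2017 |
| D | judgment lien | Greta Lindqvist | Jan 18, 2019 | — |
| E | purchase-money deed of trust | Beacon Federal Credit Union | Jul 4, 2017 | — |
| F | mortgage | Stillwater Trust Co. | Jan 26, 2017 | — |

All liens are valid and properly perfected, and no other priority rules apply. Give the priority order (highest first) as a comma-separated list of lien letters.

Adjusting effective dates: C is treated as recorded Sep 12, 2017, the work-commencement date; E's effective date is the deed date, Jun 14, 2017.
As an owners-association assessment lien, B is senior to every other lien.
The other liens, earliest effective date first: F (Jan 26, 2017), E (Jun 14, 2017), C (Sep 12, 2017), A (Dec 14, 2017), D (Jan 18, 2019).

B, F, E, C, A, D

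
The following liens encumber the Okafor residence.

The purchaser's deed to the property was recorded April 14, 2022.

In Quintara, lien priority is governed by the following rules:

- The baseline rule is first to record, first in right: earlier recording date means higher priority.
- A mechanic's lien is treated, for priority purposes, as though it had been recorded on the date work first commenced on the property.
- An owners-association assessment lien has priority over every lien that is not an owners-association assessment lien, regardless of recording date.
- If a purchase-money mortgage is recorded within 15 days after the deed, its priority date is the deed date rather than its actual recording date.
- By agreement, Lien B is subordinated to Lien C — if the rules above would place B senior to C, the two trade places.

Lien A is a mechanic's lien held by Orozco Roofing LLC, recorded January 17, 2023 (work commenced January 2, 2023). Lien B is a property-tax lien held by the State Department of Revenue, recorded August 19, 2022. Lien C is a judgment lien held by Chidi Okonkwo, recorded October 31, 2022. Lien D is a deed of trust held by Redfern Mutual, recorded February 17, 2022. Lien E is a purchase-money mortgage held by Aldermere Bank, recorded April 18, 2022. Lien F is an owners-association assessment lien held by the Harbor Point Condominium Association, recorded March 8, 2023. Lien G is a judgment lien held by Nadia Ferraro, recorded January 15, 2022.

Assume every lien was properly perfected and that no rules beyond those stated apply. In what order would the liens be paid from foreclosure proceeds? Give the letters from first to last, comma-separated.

F, G, D, E, C, B, A

Effective dates: A is treated as recorded January 2, 2023, the work-commencement date; E relates back to the deed date April 14, 2022.
F, as an owners-association assessment lien, has superpriority and ranks first.
Ordering the rest by effective date: G (January 15, 2022), D (February 17, 2022), E (April 14, 2022), B (August 19, 2022), C (October 31, 2022), A (January 2, 2023).
B would otherwise be senior to C, so under the subordination agreement B and C exchange positions.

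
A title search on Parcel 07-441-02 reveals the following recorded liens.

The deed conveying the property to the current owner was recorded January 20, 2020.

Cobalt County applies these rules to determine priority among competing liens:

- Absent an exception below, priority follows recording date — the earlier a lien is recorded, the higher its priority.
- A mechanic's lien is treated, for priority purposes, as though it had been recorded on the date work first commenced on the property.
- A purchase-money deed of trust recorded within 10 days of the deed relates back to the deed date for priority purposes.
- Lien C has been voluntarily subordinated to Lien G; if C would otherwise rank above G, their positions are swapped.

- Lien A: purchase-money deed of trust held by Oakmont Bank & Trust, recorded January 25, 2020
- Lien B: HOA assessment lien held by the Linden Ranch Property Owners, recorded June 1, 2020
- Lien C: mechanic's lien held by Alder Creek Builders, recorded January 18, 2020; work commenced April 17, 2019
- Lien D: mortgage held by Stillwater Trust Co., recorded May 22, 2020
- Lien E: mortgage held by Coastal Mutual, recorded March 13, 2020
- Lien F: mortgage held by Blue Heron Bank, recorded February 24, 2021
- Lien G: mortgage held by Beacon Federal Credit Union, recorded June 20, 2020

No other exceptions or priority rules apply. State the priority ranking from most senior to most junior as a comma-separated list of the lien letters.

Adjusting effective dates: A relates back to the deed date January 20, 2020; C relates back to April 17, 2019 (work commenced).
Sorted by effective date: C (April 17, 2019), A (January 20, 2020), E (March 13, 2020), D (May 22, 2020), B (June 1, 2020), G (June 20, 2020), F (February 24, 2021).
The subordination applies — C was senior to G — so C and G swap.

G, A, E, D, B, C, F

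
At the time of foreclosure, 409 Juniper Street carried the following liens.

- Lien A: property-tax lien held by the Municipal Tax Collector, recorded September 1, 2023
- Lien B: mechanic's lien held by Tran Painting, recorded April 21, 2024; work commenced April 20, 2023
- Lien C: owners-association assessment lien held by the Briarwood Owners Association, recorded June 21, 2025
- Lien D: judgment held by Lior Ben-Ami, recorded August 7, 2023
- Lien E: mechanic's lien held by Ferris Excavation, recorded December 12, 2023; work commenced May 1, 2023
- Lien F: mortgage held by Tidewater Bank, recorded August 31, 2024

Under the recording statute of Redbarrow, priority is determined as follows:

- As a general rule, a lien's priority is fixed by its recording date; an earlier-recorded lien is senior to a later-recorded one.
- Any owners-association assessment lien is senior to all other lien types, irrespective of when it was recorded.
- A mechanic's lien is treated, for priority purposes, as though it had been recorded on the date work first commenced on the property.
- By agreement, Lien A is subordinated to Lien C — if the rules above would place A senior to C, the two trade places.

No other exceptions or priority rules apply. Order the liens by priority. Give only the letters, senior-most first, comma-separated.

Adjusting effective dates: B is treated as recorded April 20, 2023, the work-commencement date; E's effective date is May 1, 2023, when work began.
As an owners-association assessment lien, C is senior to every other lien.
Ordering the rest by effective date: B (April 20, 2023), E (May 1, 2023), D (August 7, 2023), A (September 1, 2023), F (August 31, 2024).
Since A is not senior to C, the subordination leaves the order unchanged.

C, B, E, D, A, F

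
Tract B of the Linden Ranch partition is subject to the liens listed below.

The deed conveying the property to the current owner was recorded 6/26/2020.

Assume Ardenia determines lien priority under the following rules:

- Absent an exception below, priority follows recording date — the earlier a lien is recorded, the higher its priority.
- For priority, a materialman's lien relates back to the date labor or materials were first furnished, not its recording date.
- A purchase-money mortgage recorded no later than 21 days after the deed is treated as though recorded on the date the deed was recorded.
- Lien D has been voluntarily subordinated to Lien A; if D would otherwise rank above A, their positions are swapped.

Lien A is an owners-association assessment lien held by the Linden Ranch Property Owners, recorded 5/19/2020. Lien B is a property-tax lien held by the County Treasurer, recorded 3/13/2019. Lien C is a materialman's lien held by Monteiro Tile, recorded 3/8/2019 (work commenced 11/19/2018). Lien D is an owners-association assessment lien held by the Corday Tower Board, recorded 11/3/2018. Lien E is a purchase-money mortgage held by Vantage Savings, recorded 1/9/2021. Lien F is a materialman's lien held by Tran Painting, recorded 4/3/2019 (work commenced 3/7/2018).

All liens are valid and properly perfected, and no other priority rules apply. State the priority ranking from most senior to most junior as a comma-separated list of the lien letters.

Adjusting effective dates: C is treated as recorded 11/19/2018, the work-commencement date; E was recorded 197 days after the deed, outside the 21-day window, so it keeps its recording date; F's effective date is 3/7/2018, when work began.
Ordering by effective date: F (3/7/2018), D (11/3/2018), C (11/19/2018), B (3/13/2019), A (5/19/2020), E (1/9/2021).
Because D would otherwise rank above A, the subordination swaps them.

F, A, C, B, D, E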